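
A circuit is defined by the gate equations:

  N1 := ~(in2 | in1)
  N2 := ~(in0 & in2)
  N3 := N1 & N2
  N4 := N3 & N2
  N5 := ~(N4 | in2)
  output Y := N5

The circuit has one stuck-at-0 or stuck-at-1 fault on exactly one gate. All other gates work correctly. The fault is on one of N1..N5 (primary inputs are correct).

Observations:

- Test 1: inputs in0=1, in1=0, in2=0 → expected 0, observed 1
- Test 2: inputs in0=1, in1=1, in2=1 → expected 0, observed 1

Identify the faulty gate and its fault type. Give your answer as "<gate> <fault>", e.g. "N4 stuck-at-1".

Fault-free values for test 1 (in0=1, in1=0, in2=0): N1=1, N2=1, N3=1, N4=1, N5=0, giving Y=0. Observed 1.
Test 1: faults giving observed 1 are {N1 stuck-at-0, N2 stuck-at-0, N3 stuck-at-0, N4 stuck-at-0, N5 stuck-at-1}.
Test 2 (in0=1, in1=1, in2=1): fault-free N1=0, N2=0, N3=0, N4=0, N5=0 → 0; observed 1. Eliminates N1 stuck-at-0, N2 stuck-at-0, N3 stuck-at-0, N4 stuck-at-0.
Only N5 stuck-at-1 is consistent with every test.

N5 stuck-at-1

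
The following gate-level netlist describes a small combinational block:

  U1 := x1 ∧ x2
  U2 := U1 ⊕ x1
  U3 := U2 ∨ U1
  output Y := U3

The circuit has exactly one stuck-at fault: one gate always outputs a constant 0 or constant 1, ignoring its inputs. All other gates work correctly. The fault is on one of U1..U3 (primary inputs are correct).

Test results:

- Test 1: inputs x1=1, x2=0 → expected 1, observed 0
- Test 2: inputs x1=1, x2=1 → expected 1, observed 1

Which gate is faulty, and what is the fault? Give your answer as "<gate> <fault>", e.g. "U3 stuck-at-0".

Fault-free values for test 1 (x1=1, x2=0): U1=0, U2=1, U3=1, giving Y=1. Observed 0.
Test 1: faults giving observed 0 are {U2 stuck-at-0, U3 stuck-at-0}.
Test 2 (x1=1, x2=1): fault-free U1=1, U2=0, U3=1 → 1; observed 1. Eliminates U3 stuck-at-0.
Only U2 stuck-at-0 is consistent with every test.

U2 stuck-at-0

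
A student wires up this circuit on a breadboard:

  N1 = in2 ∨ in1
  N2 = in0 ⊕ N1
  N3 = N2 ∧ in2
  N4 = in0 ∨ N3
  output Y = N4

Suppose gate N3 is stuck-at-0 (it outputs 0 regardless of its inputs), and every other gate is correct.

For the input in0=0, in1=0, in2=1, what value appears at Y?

0

Propagate with N3 forced: N1=1, N2=1, N3=0 [stuck-at-0], N4=0.
So Y = 0. (Without the fault it would be 1.)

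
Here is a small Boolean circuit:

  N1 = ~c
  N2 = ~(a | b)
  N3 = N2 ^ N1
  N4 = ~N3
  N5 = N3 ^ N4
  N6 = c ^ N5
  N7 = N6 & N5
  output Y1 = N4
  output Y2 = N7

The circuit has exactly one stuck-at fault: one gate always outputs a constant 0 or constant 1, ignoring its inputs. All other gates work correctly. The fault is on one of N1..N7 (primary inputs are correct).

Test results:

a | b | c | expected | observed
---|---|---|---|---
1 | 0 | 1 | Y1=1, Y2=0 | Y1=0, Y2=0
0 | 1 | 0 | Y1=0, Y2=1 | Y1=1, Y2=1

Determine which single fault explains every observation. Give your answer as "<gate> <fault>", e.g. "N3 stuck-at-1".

Fault-free values for test 1 (a=1, b=0, c=1): N1=0, N2=0, N3=0, N4=1, N5=1, N6=0, N7=0, giving Y1=1, Y2=0. Observed Y1=0, Y2=0.
Test 1: faults giving observed Y1=0, Y2=0 are {N1 stuck-at-1, N2 stuck-at-1, N3 stuck-at-1, N4 stuck-at-0}.
Test 2 (a=0, b=1, c=0): fault-free N1=1, N2=0, N3=1, N4=0, N5=1, N6=1, N7=1 → Y1=0, Y2=1; observed Y1=1, Y2=1. Eliminates N1 stuck-at-1, N3 stuck-at-1, N4 stuck-at-0.
Only N2 stuck-at-1 is consistent with every test.

N2 stuck-at-1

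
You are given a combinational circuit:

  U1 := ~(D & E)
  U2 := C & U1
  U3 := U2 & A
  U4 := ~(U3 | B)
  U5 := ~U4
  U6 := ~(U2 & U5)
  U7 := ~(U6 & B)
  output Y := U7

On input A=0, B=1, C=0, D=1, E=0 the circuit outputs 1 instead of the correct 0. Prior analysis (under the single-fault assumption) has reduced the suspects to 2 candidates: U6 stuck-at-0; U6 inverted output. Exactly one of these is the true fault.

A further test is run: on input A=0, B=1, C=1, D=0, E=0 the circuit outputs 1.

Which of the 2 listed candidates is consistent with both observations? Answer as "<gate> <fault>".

Evaluate each candidate on input A=0, B=1, C=1, D=0, E=0:
  U6 stuck-at-0: U1=1, U2=1, U3=0, U4=0, U5=1, U6=0 [stuck-at-0], U7=1 → 1 — matches
  U6 inverted output: U1=1, U2=1, U3=0, U4=0, U5=1, U6=1 [inverted output], U7=0 → 0 — eliminated
Only U6 stuck-at-0 reproduces the observed 1.

U6 stuck-at-0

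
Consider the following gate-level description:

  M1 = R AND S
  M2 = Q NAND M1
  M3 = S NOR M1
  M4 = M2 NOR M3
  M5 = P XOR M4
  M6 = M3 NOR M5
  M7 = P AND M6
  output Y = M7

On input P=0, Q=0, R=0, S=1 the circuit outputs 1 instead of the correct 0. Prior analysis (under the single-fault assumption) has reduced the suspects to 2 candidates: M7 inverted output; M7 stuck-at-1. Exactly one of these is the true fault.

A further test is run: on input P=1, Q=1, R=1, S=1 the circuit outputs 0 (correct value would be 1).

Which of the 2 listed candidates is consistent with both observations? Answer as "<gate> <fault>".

Evaluate each candidate on input P=1, Q=1, R=1, S=1:
  M7 inverted output: M1=1, M2=0, M3=0, M4=1, M5=0, M6=1, M7=0 [inverted output] → 0 — matches
  M7 stuck-at-1: M1=1, M2=0, M3=0, M4=1, M5=0, M6=1, M7=1 [stuck-at-1] → 1 — eliminated
Only M7 inverted output reproduces the observed 0.

M7 inverted output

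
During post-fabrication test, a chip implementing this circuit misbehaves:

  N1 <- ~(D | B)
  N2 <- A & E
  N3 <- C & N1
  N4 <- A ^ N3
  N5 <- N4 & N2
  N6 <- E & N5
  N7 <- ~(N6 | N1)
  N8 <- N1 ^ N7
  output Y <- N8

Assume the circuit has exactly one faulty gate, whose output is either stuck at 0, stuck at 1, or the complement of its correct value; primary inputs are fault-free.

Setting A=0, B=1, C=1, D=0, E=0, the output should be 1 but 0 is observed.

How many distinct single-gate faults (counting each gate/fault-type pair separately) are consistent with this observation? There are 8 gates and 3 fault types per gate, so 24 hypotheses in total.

Fault-free: N1=0, N2=0, N3=0, N4=0, N5=0, N6=0, N7=1, N8=1 → 1. Observed 0.
  N1: none of the 3 fault types match ✗
  N2: none of the 3 fault types match ✗
  N3: none of the 3 fault types match ✗
  N4: none of the 3 fault types match ✗
  N5: none of the 3 fault types match ✗
  N6: stuck-at-1, inverted output ✓; others ✗
  N7: stuck-at-0, inverted output ✓; others ✗
  N8: stuck-at-0, inverted output ✓; others ✗
Consistent faults: {N6 stuck-at-1, N6 inverted output, N7 stuck-at-0, N7 inverted output, N8 stuck-at-0, N8 inverted output} — 6 in all.

6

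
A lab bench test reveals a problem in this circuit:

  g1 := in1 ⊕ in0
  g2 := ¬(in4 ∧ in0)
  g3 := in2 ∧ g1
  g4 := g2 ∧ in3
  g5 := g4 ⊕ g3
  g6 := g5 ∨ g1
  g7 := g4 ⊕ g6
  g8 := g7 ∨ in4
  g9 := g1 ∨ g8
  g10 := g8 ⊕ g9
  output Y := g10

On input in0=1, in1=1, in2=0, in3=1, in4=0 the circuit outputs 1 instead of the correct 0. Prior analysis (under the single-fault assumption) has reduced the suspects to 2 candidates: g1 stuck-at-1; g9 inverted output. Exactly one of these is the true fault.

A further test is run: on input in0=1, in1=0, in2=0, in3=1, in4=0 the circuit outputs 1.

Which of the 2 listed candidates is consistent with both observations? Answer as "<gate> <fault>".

Evaluate each candidate on input in0=1, in1=0, in2=0, in3=1, in4=0:
  g1 stuck-at-1: g1=1 [stuck-at-1], g2=1, g3=0, g4=1, g5=1, g6=1, g7=0, g8=0, g9=1, g10=1 → 1 — matches
  g9 inverted output: g1=1, g2=1, g3=0, g4=1, g5=1, g6=1, g7=0, g8=0, g9=0 [inverted output], g10=0 → 0 — eliminated
Only g1 stuck-at-1 reproduces the observed 1.

g1 stuck-at-1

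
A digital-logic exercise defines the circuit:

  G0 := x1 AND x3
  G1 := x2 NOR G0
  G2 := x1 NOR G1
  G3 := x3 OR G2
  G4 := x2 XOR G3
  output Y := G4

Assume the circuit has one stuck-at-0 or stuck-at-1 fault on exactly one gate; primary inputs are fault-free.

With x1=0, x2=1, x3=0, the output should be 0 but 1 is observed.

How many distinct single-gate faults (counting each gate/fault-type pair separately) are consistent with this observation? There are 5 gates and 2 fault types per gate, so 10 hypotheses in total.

4

Fault-free: G0=0, G1=0, G2=1, G3=1, G4=0 → 0. Observed 1.
  G0 stuck-at-0: output 0 ✗
  G0 stuck-at-1: output 0 ✗
  G1 stuck-at-0: output 0 ✗
  G1 stuck-at-1: output 1 ✓
  G2 stuck-at-0: output 1 ✓
  G2 stuck-at-1: output 0 ✗
  G3 stuck-at-0: output 1 ✓
  G3 stuck-at-1: output 0 ✗
  G4 stuck-at-0: output 0 ✗
  G4 stuck-at-1: output 1 ✓
Consistent faults: {G1 stuck-at-1, G2 stuck-at-0, G3 stuck-at-0, G4 stuck-at-1} — 4 in all.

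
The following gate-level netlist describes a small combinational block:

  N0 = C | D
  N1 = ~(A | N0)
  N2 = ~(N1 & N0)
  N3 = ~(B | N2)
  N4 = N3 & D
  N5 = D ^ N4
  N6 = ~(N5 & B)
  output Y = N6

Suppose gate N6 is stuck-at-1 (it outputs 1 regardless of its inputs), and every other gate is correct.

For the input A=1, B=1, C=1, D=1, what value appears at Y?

Propagate with N6 forced: N0=1, N1=0, N2=1, N3=0, N4=0, N5=1, N6=1 [stuck-at-1].
So Y = 1. (Without the fault it would be 0.)

1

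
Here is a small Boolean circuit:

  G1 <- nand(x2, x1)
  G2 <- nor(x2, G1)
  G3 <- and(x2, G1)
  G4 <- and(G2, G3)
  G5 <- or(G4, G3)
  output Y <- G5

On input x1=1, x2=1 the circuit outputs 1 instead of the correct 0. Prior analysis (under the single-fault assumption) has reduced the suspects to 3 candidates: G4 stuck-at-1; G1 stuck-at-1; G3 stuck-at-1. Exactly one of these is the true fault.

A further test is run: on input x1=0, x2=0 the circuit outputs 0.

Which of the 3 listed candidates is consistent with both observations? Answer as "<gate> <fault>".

G1 stuck-at-1

Evaluate each candidate on input x1=0, x2=0:
  G4 stuck-at-1: G1=1, G2=0, G3=0, G4=1 [stuck-at-1], G5=1 → 1 — eliminated
  G1 stuck-at-1: G1=1 [stuck-at-1], G2=0, G3=0, G4=0, G5=0 → 0 — matches
  G3 stuck-at-1: G1=1, G2=0, G3=1 [stuck-at-1], G4=0, G5=1 → 1 — eliminated
Only G1 stuck-at-1 reproduces the observed 0.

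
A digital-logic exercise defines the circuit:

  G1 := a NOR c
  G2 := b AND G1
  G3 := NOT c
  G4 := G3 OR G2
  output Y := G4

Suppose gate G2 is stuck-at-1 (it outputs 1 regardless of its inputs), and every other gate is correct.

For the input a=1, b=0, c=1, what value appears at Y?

Propagate with G2 forced: G1=0, G2=1 [stuck-at-1], G3=0, G4=1.
So Y = 1. (Without the fault it would be 0.)

1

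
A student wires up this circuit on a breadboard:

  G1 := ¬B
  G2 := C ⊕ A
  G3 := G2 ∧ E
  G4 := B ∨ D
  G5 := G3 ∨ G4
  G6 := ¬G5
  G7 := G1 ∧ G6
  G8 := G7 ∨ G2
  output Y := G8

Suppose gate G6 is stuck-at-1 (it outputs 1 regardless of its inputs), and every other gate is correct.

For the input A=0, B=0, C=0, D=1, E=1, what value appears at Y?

1

Propagate with G6 forced: G1=1, G2=0, G3=0, G4=1, G5=1, G6=1 [stuck-at-1], G7=1, G8=1.
So Y = 1. (Without the fault it would be 0.)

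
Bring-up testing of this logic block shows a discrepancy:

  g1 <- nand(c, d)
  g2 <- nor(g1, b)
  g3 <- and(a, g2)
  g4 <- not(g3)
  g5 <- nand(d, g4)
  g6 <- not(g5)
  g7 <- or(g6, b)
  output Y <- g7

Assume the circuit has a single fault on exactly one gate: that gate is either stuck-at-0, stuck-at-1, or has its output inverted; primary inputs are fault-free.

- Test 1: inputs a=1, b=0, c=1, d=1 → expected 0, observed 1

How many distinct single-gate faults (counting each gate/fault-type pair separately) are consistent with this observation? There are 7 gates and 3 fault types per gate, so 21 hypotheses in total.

14

Fault-free: g1=0, g2=1, g3=1, g4=0, g5=1, g6=0, g7=0 → 0. Observed 1.
  g1: stuck-at-1, inverted output ✓; others ✗
  g2: stuck-at-0, inverted output ✓; others ✗
  g3: stuck-at-0, inverted output ✓; others ✗
  g4: stuck-at-1, inverted output ✓; others ✗
  g5: stuck-at-0, inverted output ✓; others ✗
  g6: stuck-at-1, inverted output ✓; others ✗
  g7: stuck-at-1, inverted output ✓; others ✗
Consistent faults: {g1 stuck-at-1, g1 inverted output, g2 stuck-at-0, g2 inverted output, g3 stuck-at-0, g3 inverted output, g4 stuck-at-1, g4 inverted output, g5 stuck-at-0, g5 inverted output, g6 stuck-at-1, g6 inverted output, g7 stuck-at-1, g7 inverted output} — 14 in all.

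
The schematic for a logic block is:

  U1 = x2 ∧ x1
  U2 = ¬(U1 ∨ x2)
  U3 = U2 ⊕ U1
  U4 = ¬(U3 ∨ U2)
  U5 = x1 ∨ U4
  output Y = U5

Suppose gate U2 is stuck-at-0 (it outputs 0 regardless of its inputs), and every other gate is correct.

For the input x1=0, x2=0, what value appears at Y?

1

Propagate with U2 forced: U1=0, U2=0 [stuck-at-0], U3=0, U4=1, U5=1.
So Y = 1. (Without the fault it would be 0.)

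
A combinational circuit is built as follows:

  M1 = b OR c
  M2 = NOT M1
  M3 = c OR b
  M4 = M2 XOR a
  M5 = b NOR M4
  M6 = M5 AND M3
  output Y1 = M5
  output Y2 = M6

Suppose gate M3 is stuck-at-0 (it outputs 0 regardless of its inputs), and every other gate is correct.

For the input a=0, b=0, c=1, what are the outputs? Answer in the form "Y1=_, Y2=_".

Propagate with M3 forced: M1=1, M2=0, M3=0 [stuck-at-0], M4=0, M5=1, M6=0.
So the outputs are Y1=1, Y2=0. (Without the fault they would be Y1=1, Y2=1.)

Y1=1, Y2=0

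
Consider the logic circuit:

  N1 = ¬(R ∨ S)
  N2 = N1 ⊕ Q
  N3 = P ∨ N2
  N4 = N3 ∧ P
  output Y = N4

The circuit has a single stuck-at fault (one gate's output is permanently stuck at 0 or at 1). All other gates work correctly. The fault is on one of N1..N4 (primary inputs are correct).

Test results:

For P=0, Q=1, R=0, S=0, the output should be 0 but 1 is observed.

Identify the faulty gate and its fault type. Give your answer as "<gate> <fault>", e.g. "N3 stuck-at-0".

Fault-free values for test 1 (P=0, Q=1, R=0, S=0): N1=1, N2=0, N3=0, N4=0, giving Y=0. Observed 1.
Test 1: faults giving observed 1 are {N4 stuck-at-1}.
Only N4 stuck-at-1 is consistent with every test.

N4 stuck-at-1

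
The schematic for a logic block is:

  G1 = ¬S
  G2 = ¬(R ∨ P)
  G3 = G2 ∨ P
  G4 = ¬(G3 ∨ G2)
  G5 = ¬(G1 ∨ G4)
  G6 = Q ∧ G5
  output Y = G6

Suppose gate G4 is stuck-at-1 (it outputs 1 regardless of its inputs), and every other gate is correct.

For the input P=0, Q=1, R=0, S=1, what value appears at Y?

0

Propagate with G4 forced: G1=0, G2=1, G3=1, G4=1 [stuck-at-1], G5=0, G6=0.
So Y = 0. (Without the fault it would be 1.)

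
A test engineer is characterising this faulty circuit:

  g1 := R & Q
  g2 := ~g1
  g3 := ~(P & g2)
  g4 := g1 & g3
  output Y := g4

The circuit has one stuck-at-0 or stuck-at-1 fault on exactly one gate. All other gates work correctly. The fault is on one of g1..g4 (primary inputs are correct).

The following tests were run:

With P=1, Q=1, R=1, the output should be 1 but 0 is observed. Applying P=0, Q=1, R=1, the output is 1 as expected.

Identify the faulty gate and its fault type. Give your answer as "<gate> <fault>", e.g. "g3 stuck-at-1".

g2 stuck-at-1

Fault-free values for test 1 (P=1, Q=1, R=1): g1=1, g2=0, g3=1, g4=1, giving Y=1. Observed 0.
Test 1: faults giving observed 0 are {g1 stuck-at-0, g2 stuck-at-1, g3 stuck-at-0, g4 stuck-at-0}.
Test 2 (P=0, Q=1, R=1): fault-free g1=1, g2=0, g3=1, g4=1 → 1; observed 1. Eliminates g1 stuck-at-0, g3 stuck-at-0, g4 stuck-at-0.
Only g2 stuck-at-1 is consistent with every test.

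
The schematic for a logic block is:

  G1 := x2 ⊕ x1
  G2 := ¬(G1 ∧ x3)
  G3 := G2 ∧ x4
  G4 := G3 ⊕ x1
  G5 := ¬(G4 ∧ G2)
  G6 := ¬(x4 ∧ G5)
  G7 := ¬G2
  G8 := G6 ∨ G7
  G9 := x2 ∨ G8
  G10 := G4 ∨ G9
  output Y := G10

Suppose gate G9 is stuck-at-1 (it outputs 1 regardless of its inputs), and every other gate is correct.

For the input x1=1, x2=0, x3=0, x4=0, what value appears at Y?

Propagate with G9 forced: G1=1, G2=1, G3=0, G4=1, G5=0, G6=1, G7=0, G8=1, G9=1 [stuck-at-1], G10=1.
So Y = 1. (Same as the fault-free value — the fault is masked on this input.)

1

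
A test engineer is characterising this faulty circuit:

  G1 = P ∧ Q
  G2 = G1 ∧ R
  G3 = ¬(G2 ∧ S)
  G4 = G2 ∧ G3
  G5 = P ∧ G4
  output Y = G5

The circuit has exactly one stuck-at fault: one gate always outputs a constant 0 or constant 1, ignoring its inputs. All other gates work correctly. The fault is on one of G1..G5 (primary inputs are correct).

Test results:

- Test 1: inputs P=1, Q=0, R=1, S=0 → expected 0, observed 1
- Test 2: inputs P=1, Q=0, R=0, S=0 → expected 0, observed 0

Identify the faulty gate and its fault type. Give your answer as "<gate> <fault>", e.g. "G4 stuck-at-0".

G1 stuck-at-1

Fault-free values for test 1 (P=1, Q=0, R=1, S=0): G1=0, G2=0, G3=1, G4=0, G5=0, giving Y=0. Observed 1.
Test 1: faults giving observed 1 are {G1 stuck-at-1, G2 stuck-at-1, G4 stuck-at-1, G5 stuck-at-1}.
Test 2 (P=1, Q=0, R=0, S=0): fault-free G1=0, G2=0, G3=1, G4=0, G5=0 → 0; observed 0. Eliminates G2 stuck-at-1, G4 stuck-at-1, G5 stuck-at-1.
Only G1 stuck-at-1 is consistent with every test.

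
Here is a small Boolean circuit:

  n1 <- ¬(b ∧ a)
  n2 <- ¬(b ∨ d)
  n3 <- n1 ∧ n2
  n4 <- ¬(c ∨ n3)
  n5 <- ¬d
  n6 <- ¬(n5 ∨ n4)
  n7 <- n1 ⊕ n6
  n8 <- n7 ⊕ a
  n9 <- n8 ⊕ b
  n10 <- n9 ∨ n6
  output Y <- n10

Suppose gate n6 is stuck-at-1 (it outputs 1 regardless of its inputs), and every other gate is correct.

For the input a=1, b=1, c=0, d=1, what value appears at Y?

Propagate with n6 forced: n1=0, n2=0, n3=0, n4=1, n5=0, n6=1 [stuck-at-1], n7=1, n8=0, n9=1, n10=1.
So Y = 1. (Without the fault it would be 0.)

1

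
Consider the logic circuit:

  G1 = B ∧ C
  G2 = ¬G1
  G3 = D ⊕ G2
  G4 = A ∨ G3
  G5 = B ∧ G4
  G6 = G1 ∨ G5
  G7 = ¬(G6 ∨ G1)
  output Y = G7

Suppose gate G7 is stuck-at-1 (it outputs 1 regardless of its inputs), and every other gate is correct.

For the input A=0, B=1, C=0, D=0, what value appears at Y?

Propagate with G7 forced: G1=0, G2=1, G3=1, G4=1, G5=1, G6=1, G7=1 [stuck-at-1].
So Y = 1. (Without the fault it would be 0.)

1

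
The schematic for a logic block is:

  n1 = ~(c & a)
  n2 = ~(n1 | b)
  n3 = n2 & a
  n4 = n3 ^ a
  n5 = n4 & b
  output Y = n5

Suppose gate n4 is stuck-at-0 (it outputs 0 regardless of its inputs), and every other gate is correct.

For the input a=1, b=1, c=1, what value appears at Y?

0

Propagate with n4 forced: n1=0, n2=0, n3=0, n4=0 [stuck-at-0], n5=0.
So Y = 0. (Without the fault it would be 1.)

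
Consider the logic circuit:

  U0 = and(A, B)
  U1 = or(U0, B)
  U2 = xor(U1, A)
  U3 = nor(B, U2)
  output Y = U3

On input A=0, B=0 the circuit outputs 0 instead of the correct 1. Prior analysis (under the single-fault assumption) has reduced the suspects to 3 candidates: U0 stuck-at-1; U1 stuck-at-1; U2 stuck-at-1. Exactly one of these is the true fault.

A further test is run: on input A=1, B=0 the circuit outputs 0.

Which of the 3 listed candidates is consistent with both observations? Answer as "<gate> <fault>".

Evaluate each candidate on input A=1, B=0:
  U0 stuck-at-1: U0=1 [stuck-at-1], U1=1, U2=0, U3=1 → 1 — eliminated
  U1 stuck-at-1: U0=0, U1=1 [stuck-at-1], U2=0, U3=1 → 1 — eliminated
  U2 stuck-at-1: U0=0, U1=0, U2=1 [stuck-at-1], U3=0 → 0 — matches
Only U2 stuck-at-1 reproduces the observed 0.

U2 stuck-at-1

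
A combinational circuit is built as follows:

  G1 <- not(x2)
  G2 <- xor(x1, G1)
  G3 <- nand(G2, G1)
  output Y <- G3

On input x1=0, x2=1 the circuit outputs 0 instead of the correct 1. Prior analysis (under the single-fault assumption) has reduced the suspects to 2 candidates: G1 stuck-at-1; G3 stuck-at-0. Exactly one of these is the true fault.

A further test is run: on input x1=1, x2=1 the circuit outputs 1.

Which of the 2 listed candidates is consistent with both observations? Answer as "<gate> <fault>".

G1 stuck-at-1

Evaluate each candidate on input x1=1, x2=1:
  G1 stuck-at-1: G1=1 [stuck-at-1], G2=0, G3=1 → 1 — matches
  G3 stuck-at-0: G1=0, G2=1, G3=0 [stuck-at-0] → 0 — eliminated
Only G1 stuck-at-1 reproduces the observed 1.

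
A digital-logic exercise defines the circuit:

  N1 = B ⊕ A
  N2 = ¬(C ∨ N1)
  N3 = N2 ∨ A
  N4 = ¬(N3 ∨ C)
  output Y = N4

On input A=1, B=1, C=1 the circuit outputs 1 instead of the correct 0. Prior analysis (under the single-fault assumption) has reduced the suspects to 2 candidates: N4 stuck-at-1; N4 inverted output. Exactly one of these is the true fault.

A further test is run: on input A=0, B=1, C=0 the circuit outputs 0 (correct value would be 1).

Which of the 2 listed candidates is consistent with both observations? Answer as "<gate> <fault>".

N4 inverted output

Evaluate each candidate on input A=0, B=1, C=0:
  N4 stuck-at-1: N1=1, N2=0, N3=0, N4=1 [stuck-at-1] → 1 — eliminated
  N4 inverted output: N1=1, N2=0, N3=0, N4=0 [inverted output] → 0 — matches
Only N4 inverted output reproduces the observed 0.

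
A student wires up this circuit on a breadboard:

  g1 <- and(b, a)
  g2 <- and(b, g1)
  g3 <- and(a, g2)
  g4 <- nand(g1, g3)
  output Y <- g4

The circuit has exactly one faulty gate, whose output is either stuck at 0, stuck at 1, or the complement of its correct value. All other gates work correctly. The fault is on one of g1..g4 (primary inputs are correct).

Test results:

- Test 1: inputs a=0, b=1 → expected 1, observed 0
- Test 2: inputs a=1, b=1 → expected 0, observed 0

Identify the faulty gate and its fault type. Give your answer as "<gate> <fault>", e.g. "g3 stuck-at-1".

Fault-free values for test 1 (a=0, b=1): g1=0, g2=0, g3=0, g4=1, giving Y=1. Observed 0.
Test 1: faults giving observed 0 are {g4 stuck-at-0, g4 inverted output}.
Test 2 (a=1, b=1): fault-free g1=1, g2=1, g3=1, g4=0 → 0; observed 0. Eliminates g4 inverted output.
Only g4 stuck-at-0 is consistent with every test.

g4 stuck-at-0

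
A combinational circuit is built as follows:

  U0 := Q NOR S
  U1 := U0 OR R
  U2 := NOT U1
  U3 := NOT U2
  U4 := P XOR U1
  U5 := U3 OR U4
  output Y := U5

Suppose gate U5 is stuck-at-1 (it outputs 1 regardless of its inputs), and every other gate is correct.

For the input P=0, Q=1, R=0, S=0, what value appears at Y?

Propagate with U5 forced: U0=0, U1=0, U2=1, U3=0, U4=0, U5=1 [stuck-at-1].
So Y = 1. (Without the fault it would be 0.)

1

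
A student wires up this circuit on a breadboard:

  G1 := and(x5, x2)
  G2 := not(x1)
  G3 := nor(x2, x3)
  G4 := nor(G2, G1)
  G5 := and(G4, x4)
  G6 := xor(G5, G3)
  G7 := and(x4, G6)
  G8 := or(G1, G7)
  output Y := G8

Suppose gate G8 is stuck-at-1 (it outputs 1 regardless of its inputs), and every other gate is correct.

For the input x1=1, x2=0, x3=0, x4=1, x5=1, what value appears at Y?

1

Propagate with G8 forced: G1=0, G2=0, G3=1, G4=1, G5=1, G6=0, G7=0, G8=1 [stuck-at-1].
So Y = 1. (Without the fault it would be 0.)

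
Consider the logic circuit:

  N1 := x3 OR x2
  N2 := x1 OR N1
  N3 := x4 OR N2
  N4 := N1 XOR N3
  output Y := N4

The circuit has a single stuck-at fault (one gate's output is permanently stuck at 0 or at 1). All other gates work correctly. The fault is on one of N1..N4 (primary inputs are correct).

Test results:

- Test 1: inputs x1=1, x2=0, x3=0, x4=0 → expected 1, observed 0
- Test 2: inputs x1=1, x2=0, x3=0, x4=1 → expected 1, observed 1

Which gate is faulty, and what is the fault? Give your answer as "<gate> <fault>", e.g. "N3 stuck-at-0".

N2 stuck-at-0

Fault-free values for test 1 (x1=1, x2=0, x3=0, x4=0): N1=0, N2=1, N3=1, N4=1, giving Y=1. Observed 0.
Test 1: faults giving observed 0 are {N1 stuck-at-1, N2 stuck-at-0, N3 stuck-at-0, N4 stuck-at-0}.
Test 2 (x1=1, x2=0, x3=0, x4=1): fault-free N1=0, N2=1, N3=1, N4=1 → 1; observed 1. Eliminates N1 stuck-at-1, N3 stuck-at-0, N4 stuck-at-0.
Only N2 stuck-at-0 is consistent with every test.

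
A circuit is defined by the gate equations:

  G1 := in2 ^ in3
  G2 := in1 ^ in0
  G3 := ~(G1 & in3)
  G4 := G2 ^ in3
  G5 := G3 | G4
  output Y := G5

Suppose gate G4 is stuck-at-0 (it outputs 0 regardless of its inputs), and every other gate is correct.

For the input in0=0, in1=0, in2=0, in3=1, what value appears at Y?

Propagate with G4 forced: G1=1, G2=0, G3=0, G4=0 [stuck-at-0], G5=0.
So Y = 0. (Without the fault it would be 1.)

0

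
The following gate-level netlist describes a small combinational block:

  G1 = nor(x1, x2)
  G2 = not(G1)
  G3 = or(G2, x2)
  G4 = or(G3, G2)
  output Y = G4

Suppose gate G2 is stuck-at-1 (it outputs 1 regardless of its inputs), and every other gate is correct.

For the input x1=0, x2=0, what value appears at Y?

Propagate with G2 forced: G1=1, G2=1 [stuck-at-1], G3=1, G4=1.
So Y = 1. (Without the fault it would be 0.)

1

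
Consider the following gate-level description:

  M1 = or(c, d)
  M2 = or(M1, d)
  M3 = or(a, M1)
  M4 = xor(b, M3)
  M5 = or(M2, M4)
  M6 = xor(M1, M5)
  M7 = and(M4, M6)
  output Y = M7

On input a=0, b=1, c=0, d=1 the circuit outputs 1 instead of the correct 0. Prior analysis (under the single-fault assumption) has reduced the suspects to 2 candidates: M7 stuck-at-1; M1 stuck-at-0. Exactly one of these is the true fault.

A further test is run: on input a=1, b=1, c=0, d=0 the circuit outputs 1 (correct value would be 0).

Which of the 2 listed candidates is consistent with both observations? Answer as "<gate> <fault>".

Evaluate each candidate on input a=1, b=1, c=0, d=0:
  M7 stuck-at-1: M1=0, M2=0, M3=1, M4=0, M5=0, M6=0, M7=1 [stuck-at-1] → 1 — matches
  M1 stuck-at-0: M1=0 [stuck-at-0], M2=0, M3=1, M4=0, M5=0, M6=0, M7=0 → 0 — eliminated
Only M7 stuck-at-1 reproduces the observed 1.

M7 stuck-at-1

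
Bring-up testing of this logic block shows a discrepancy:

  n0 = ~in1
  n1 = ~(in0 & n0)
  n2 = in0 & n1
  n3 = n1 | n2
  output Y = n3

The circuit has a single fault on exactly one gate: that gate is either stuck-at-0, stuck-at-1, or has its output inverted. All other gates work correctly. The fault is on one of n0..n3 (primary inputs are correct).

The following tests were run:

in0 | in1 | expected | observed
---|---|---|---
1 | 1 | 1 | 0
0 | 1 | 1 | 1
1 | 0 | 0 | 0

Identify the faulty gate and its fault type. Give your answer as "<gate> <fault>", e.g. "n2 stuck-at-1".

n0 stuck-at-1

Fault-free values for test 1 (in0=1, in1=1): n0=0, n1=1, n2=1, n3=1, giving Y=1. Observed 0.
Test 1: faults giving observed 0 are {n0 stuck-at-1, n0 inverted output, n1 stuck-at-0, n1 inverted output, n3 stuck-at-0, n3 inverted output}.
Test 2 (in0=0, in1=1): fault-free n0=0, n1=1, n2=0, n3=1 → 1; observed 1. Eliminates n1 stuck-at-0, n1 inverted output, n3 stuck-at-0, n3 inverted output.
Test 3 (in0=1, in1=0): fault-free n0=1, n1=0, n2=0, n3=0 → 0; observed 0. Eliminates n0 inverted output.
Only n0 stuck-at-1 is consistent with every test.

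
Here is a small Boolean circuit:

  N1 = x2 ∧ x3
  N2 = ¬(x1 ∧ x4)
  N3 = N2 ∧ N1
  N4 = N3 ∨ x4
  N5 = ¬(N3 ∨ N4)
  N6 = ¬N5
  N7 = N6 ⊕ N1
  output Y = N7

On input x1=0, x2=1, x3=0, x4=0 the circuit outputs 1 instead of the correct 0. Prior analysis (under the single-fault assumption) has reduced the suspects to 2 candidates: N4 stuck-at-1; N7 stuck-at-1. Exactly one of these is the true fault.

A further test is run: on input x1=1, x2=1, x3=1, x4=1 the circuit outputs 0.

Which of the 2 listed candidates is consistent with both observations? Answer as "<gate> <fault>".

N4 stuck-at-1

Evaluate each candidate on input x1=1, x2=1, x3=1, x4=1:
  N4 stuck-at-1: N1=1, N2=0, N3=0, N4=1 [stuck-at-1], N5=0, N6=1, N7=0 → 0 — matches
  N7 stuck-at-1: N1=1, N2=0, N3=0, N4=1, N5=0, N6=1, N7=1 [stuck-at-1] → 1 — eliminated
Only N4 stuck-at-1 reproduces the observed 0.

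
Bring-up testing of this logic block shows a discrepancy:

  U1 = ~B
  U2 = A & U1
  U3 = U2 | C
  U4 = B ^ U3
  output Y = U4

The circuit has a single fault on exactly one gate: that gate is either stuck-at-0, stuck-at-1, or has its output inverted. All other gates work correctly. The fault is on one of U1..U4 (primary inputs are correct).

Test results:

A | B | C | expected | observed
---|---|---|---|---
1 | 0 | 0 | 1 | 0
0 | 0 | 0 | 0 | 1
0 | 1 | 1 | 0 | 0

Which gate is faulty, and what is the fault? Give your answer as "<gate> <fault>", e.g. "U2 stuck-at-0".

Fault-free values for test 1 (A=1, B=0, C=0): U1=1, U2=1, U3=1, U4=1, giving Y=1. Observed 0.
Test 1: faults giving observed 0 are {U1 stuck-at-0, U1 inverted output, U2 stuck-at-0, U2 inverted output, U3 stuck-at-0, U3 inverted output, U4 stuck-at-0, U4 inverted output}.
Test 2 (A=0, B=0, C=0): fault-free U1=1, U2=0, U3=0, U4=0 → 0; observed 1. Eliminates U1 stuck-at-0, U1 inverted output, U2 stuck-at-0, U3 stuck-at-0, U4 stuck-at-0.
Test 3 (A=0, B=1, C=1): fault-free U1=0, U2=0, U3=1, U4=0 → 0; observed 0. Eliminates U3 inverted output, U4 inverted output.
Only U2 inverted output is consistent with every test.

U2 inverted output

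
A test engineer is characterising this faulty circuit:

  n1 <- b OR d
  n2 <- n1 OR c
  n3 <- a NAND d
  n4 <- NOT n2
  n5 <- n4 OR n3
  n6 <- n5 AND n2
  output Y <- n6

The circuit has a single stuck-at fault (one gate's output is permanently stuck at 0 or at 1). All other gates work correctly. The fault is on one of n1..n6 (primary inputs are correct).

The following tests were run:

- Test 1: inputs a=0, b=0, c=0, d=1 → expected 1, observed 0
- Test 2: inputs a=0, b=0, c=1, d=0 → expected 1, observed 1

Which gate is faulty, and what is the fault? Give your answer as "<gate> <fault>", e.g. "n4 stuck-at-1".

n1 stuck-at-0

Fault-free values for test 1 (a=0, b=0, c=0, d=1): n1=1, n2=1, n3=1, n4=0, n5=1, n6=1, giving Y=1. Observed 0.
Test 1: faults giving observed 0 are {n1 stuck-at-0, n2 stuck-at-0, n3 stuck-at-0, n5 stuck-at-0, n6 stuck-at-0}.
Test 2 (a=0, b=0, c=1, d=0): fault-free n1=0, n2=1, n3=1, n4=0, n5=1, n6=1 → 1; observed 1. Eliminates n2 stuck-at-0, n3 stuck-at-0, n5 stuck-at-0, n6 stuck-at-0.
Only n1 stuck-at-0 is consistent with every test.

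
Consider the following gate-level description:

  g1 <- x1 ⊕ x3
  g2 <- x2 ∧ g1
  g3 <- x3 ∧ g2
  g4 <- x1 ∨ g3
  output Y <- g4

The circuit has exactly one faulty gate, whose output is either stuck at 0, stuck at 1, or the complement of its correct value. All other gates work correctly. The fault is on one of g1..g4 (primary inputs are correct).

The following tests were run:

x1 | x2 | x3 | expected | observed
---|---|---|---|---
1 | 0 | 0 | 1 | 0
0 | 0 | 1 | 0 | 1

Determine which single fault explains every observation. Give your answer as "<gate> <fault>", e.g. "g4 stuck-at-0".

g4 inverted output

Fault-free values for test 1 (x1=1, x2=0, x3=0): g1=1, g2=0, g3=0, g4=1, giving Y=1. Observed 0.
Test 1: faults giving observed 0 are {g4 stuck-at-0, g4 inverted output}.
Test 2 (x1=0, x2=0, x3=1): fault-free g1=1, g2=0, g3=0, g4=0 → 0; observed 1. Eliminates g4 stuck-at-0.
Only g4 inverted output is consistent with every test.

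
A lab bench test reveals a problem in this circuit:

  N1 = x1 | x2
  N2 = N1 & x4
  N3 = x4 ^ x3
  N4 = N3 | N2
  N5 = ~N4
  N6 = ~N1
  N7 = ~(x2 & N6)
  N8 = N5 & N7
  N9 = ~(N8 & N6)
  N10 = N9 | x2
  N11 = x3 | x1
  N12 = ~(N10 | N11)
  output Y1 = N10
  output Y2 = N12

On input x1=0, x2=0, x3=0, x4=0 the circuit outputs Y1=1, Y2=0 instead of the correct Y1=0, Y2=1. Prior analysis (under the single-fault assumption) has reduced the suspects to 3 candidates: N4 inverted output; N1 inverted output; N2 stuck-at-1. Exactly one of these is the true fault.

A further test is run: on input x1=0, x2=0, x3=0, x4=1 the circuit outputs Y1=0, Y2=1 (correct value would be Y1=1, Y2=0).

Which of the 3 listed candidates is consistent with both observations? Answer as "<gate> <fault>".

Evaluate each candidate on input x1=0, x2=0, x3=0, x4=1:
  N4 inverted output: N1=0, N2=0, N3=1, N4=0 [inverted output], N5=1, N6=1, N7=1, N8=1, N9=0, N10=0, N11=0, N12=1 → Y1=0, Y2=1 — matches
  N1 inverted output: N1=1 [inverted output], N2=1, N3=1, N4=1, N5=0, N6=0, N7=1, N8=0, N9=1, N10=1, N11=0, N12=0 → Y1=1, Y2=0 — eliminated
  N2 stuck-at-1: N1=0, N2=1 [stuck-at-1], N3=1, N4=1, N5=0, N6=1, N7=1, N8=0, N9=1, N10=1, N11=0, N12=0 → Y1=1, Y2=0 — eliminated
Only N4 inverted output reproduces the observed Y1=0, Y2=1.

N4 inverted output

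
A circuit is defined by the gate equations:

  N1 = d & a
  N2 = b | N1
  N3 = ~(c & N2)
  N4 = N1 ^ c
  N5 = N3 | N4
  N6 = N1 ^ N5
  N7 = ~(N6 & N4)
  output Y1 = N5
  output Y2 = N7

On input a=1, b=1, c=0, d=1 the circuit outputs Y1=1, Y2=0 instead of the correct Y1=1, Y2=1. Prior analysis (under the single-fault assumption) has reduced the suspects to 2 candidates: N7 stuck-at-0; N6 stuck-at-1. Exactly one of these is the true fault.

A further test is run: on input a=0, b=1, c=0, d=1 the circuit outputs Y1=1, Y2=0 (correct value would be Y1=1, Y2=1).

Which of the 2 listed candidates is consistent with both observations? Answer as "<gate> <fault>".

Evaluate each candidate on input a=0, b=1, c=0, d=1:
  N7 stuck-at-0: N1=0, N2=1, N3=1, N4=0, N5=1, N6=1, N7=0 [stuck-at-0] → Y1=1, Y2=0 — matches
  N6 stuck-at-1: N1=0, N2=1, N3=1, N4=0, N5=1, N6=1 [stuck-at-1], N7=1 → Y1=1, Y2=1 — eliminated
Only N7 stuck-at-0 reproduces the observed Y1=1, Y2=0.

N7 stuck-at-0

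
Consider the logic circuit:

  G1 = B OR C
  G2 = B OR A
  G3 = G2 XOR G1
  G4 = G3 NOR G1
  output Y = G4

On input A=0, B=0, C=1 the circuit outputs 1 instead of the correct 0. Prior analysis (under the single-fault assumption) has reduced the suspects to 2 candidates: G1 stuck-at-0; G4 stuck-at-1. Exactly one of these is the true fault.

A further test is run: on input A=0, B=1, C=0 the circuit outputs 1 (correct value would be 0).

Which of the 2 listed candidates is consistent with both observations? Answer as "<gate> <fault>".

G4 stuck-at-1

Evaluate each candidate on input A=0, B=1, C=0:
  G1 stuck-at-0: G1=0 [stuck-at-0], G2=1, G3=1, G4=0 → 0 — eliminated
  G4 stuck-at-1: G1=1, G2=1, G3=0, G4=1 [stuck-at-1] → 1 — matches
Only G4 stuck-at-1 reproduces the observed 1.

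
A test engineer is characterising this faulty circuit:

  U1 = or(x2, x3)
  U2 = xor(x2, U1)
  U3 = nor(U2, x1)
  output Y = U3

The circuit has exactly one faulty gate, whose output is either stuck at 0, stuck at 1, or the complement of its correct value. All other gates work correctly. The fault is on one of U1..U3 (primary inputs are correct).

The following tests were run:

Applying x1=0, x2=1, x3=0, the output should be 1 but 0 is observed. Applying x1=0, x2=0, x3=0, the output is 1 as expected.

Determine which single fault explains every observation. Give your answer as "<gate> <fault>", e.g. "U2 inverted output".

U1 stuck-at-0

Fault-free values for test 1 (x1=0, x2=1, x3=0): U1=1, U2=0, U3=1, giving Y=1. Observed 0.
Test 1: faults giving observed 0 are {U1 stuck-at-0, U1 inverted output, U2 stuck-at-1, U2 inverted output, U3 stuck-at-0, U3 inverted output}.
Test 2 (x1=0, x2=0, x3=0): fault-free U1=0, U2=0, U3=1 → 1; observed 1. Eliminates U1 inverted output, U2 stuck-at-1, U2 inverted output, U3 stuck-at-0, U3 inverted output.
Only U1 stuck-at-0 is consistent with every test.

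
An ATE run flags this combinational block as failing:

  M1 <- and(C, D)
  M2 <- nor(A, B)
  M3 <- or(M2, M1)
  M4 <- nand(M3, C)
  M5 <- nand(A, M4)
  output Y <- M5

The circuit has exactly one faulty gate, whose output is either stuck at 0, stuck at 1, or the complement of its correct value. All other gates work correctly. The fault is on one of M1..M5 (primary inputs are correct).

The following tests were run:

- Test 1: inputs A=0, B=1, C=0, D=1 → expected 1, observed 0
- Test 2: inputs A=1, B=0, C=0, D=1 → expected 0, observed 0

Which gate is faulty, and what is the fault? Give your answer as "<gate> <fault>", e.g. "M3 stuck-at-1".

Fault-free values for test 1 (A=0, B=1, C=0, D=1): M1=0, M2=0, M3=0, M4=1, M5=1, giving Y=1. Observed 0.
Test 1: faults giving observed 0 are {M5 stuck-at-0, M5 inverted output}.
Test 2 (A=1, B=0, C=0, D=1): fault-free M1=0, M2=0, M3=0, M4=1, M5=0 → 0; observed 0. Eliminates M5 inverted output.
Only M5 stuck-at-0 is consistent with every test.

M5 stuck-at-0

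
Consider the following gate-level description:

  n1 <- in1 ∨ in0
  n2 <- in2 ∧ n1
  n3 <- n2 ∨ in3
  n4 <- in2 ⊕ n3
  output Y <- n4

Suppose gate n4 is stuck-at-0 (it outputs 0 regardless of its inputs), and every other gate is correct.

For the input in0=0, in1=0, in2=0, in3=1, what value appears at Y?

0

Propagate with n4 forced: n1=0, n2=0, n3=1, n4=0 [stuck-at-0].
So Y = 0. (Without the fault it would be 1.)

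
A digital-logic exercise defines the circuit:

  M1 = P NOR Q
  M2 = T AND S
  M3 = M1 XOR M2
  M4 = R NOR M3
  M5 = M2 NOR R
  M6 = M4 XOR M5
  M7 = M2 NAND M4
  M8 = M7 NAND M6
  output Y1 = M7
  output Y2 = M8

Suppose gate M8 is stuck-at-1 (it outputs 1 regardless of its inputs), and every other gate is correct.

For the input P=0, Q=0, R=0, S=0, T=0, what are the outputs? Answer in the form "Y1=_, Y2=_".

Propagate with M8 forced: M1=1, M2=0, M3=1, M4=0, M5=1, M6=1, M7=1, M8=1 [stuck-at-1].
So the outputs are Y1=1, Y2=1. (Without the fault they would be Y1=1, Y2=0.)

Y1=1, Y2=1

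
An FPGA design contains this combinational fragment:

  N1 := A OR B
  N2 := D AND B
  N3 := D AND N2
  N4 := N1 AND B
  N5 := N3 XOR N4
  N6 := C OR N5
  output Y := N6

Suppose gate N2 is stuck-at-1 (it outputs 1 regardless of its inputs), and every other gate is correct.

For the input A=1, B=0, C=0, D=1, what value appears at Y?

1

Propagate with N2 forced: N1=1, N2=1 [stuck-at-1], N3=1, N4=0, N5=1, N6=1.
So Y = 1. (Without the fault it would be 0.)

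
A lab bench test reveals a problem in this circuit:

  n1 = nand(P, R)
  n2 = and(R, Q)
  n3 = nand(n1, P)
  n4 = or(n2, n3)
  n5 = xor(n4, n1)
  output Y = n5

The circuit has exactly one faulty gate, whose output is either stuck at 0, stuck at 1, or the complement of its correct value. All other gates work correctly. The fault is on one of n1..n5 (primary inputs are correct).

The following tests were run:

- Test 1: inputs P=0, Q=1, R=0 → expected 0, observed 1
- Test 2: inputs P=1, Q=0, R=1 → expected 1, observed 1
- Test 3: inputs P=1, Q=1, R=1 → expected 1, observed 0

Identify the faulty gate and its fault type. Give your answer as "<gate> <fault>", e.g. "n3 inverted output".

Fault-free values for test 1 (P=0, Q=1, R=0): n1=1, n2=0, n3=1, n4=1, n5=0, giving Y=0. Observed 1.
Test 1: faults giving observed 1 are {n1 stuck-at-0, n1 inverted output, n3 stuck-at-0, n3 inverted output, n4 stuck-at-0, n4 inverted output, n5 stuck-at-1, n5 inverted output}.
Test 2 (P=1, Q=0, R=1): fault-free n1=0, n2=0, n3=1, n4=1, n5=1 → 1; observed 1. Eliminates n3 stuck-at-0, n3 inverted output, n4 stuck-at-0, n4 inverted output, n5 inverted output.
Test 3 (P=1, Q=1, R=1): fault-free n1=0, n2=1, n3=1, n4=1, n5=1 → 1; observed 0. Eliminates n1 stuck-at-0, n5 stuck-at-1.
Only n1 inverted output is consistent with every test.

n1 inverted output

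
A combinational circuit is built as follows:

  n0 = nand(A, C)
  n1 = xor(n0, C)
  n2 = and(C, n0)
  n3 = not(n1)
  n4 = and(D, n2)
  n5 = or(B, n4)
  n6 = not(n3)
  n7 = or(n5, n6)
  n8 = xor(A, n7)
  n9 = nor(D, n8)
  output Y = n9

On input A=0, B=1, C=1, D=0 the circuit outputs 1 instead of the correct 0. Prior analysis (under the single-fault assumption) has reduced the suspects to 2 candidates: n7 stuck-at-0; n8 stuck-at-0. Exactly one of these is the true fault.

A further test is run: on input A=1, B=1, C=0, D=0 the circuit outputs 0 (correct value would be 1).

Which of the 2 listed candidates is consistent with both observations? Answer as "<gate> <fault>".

n7 stuck-at-0

Evaluate each candidate on input A=1, B=1, C=0, D=0:
  n7 stuck-at-0: n0=1, n1=1, n2=0, n3=0, n4=0, n5=1, n6=1, n7=0 [stuck-at-0], n8=1, n9=0 → 0 — matches
  n8 stuck-at-0: n0=1, n1=1, n2=0, n3=0, n4=0, n5=1, n6=1, n7=1, n8=0 [stuck-at-0], n9=1 → 1 — eliminated
Only n7 stuck-at-0 reproduces the observed 0.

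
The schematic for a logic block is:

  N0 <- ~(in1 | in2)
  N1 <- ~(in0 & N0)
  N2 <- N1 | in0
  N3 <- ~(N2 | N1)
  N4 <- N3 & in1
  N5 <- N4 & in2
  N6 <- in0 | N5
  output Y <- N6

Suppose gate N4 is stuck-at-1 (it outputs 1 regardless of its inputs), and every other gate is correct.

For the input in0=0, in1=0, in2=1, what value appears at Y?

1

Propagate with N4 forced: N0=0, N1=1, N2=1, N3=0, N4=1 [stuck-at-1], N5=1, N6=1.
So Y = 1. (Without the fault it would be 0.)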